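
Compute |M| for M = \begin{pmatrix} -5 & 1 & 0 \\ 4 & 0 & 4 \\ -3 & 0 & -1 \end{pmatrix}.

-8

Expand along column 2:
  − 1 · |4 4; -3 -1| = −1·(-4 − (-12)) = -8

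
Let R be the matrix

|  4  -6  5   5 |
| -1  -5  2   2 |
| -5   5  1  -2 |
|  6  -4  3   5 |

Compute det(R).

Expand along row 1:
  + (4) · M_11   where M_11 = det([-5 2 2; 5 1 -2; -4 3 5]) = -51
  − (-6) · M_12   where M_12 = det([-1 2 2; -5 1 -2; 6 3 5]) = -27
  + (5) · M_13   where M_13 = det([-1 -5 2; -5 5 -2; 6 -4 5]) = -102
  − (5) · M_14   where M_14 = det([-1 -5 2; -5 5 1; 6 -4 3]) = -144
det = (+1)·(4)·(-51) + (-1)·(-6)·(-27) + (+1)·(5)·(-102) + (-1)·(5)·(-144) = -156

-156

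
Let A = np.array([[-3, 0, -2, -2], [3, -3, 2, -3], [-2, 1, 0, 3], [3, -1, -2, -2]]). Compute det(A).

Expand along row 1 (it has 1 zero):
  + (-3) · M_11   where M_11 = det([-3 2 -3; 1 0 3; -1 -2 -2]) = -14
  + (-2) · M_13   where M_13 = det([3 -3 -3; -2 1 3; 3 -1 -2]) = -9
  − (-2) · M_14   where M_14 = det([3 -3 2; -2 1 0; 3 -1 -2]) = 4
det = (+1)·(-3)·(-14) + (+1)·(-2)·(-9) + (-1)·(-2)·(4) = 68

det(A) = 68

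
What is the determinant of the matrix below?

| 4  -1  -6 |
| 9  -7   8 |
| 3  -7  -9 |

623

Expand along column 1:
  + 4 · |-7 8; -7 -9| = 4·(63 − (-56)) = 476
  − 9 · |-1 -6; -7 -9| = −9·(9 − 42) = 297
  + 3 · |-1 -6; -7 8| = 3·(-8 − 42) = -150
Sum: (476) + (297) + (-150) = 623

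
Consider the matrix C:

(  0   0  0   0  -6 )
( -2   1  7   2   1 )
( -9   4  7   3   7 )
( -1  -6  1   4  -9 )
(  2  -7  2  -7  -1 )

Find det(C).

Expand along row 1 (it has 4 zeros):
  + (-6) · M_15   where M_15 = det([-2 1 7 2; -9 4 7 3; -1 -6 1 4; 2 -7 2 -7]) = -3371
det = (+1)·(-6)·(-3371) = 20226

20226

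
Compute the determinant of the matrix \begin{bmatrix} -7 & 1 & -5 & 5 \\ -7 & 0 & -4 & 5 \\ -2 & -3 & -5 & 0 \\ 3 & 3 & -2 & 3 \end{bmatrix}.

Expand along row 2 (it has 1 zero):
  − (-7) · M_21   where M_21 = det([1 -5 5; -3 -5 0; 3 -2 3]) = 45
  − (-4) · M_23   where M_23 = det([-7 1 5; -2 -3 0; 3 3 3]) = 84
  + (5) · M_24   where M_24 = det([-7 1 -5; -2 -3 -5; 3 3 -2]) = -181
det = (-1)·(-7)·(45) + (-1)·(-4)·(84) + (+1)·(5)·(-181) = -254

The determinant is -254.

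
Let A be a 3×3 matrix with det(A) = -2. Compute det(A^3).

The determinant is -8.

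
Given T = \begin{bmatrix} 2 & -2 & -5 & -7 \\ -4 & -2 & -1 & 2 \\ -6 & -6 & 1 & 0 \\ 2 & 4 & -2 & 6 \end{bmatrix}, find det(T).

Expand along row 3 (it has 1 zero):
  + (-6) · M_31   where M_31 = det([-2 -5 -7; -2 -1 2; 4 -2 6]) = -152
  − (-6) · M_32   where M_32 = det([2 -5 -7; -4 -1 2; 2 -2 6]) = -214
  + (1) · M_33   where M_33 = det([2 -2 -7; -4 -2 2; 2 4 6]) = -12
det = (+1)·(-6)·(-152) + (-1)·(-6)·(-214) + (+1)·(1)·(-12) = -384

-384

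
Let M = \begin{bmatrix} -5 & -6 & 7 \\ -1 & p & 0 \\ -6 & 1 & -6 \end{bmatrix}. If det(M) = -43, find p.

-1

Expanding along the column containing p, det(M) is linear in p: det(M) = (72)·p + (29).
Set (72)·p + (29) = -43  ⇒  (72)·p = -72  ⇒  p = -1.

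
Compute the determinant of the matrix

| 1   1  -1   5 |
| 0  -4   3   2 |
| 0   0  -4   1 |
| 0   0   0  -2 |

The matrix is upper triangular, so the determinant is the product of the diagonal entries:
det = (1) · (-4) · (-4) · (-2) = -32

-32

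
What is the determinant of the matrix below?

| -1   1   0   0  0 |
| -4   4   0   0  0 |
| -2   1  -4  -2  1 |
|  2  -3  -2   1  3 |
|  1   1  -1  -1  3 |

0

The matrix is block lower-triangular with a 2×2 block and a 3×3 block on the diagonal, so its determinant equals the product of the determinants of the diagonal blocks.
det of the 2×2 block = 0
det of the 3×3 block = -27
det = (0)·(-27) = 0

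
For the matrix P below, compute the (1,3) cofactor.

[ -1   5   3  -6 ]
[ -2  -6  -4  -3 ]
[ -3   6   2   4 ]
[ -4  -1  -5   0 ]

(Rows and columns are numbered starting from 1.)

7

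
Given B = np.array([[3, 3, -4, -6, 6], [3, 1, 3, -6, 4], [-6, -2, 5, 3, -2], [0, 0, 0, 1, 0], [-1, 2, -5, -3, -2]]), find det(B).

Expand along row 4 (it has 4 zeros):
  + (1) · M_44   where M_44 = det([3 3 -4 6; 3 1 3 4; -6 -2 5 -2; -1 2 -5 -2]) = 348
det = (+1)·(1)·(348) = 348

348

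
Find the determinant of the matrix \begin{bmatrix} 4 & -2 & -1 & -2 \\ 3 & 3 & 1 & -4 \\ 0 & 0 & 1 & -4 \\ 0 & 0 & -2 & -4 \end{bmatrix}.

-216

The matrix is block upper-triangular with a 2×2 block and a 2×2 block on the diagonal, so its determinant equals the product of the determinants of the diagonal blocks.
det of the 2×2 block = 18
det of the 2×2 block = -12
det = (18)·(-12) = -216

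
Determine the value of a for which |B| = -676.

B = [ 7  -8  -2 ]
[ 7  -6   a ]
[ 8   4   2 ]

Expanding along the row containing a, det(B) is linear in a: det(B) = (-92)·a + (-124).
Set (-92)·a + (-124) = -676  ⇒  (-92)·a = -552  ⇒  a = 6.

6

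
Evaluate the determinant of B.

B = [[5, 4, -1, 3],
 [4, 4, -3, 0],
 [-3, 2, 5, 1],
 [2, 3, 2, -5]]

Expand along row 2 (it has 1 zero):
  − (4) · M_21   where M_21 = det([4 -1 3; 2 5 1; 3 2 -5]) = -154
  + (4) · M_22   where M_22 = det([5 -1 3; -3 5 1; 2 2 -5]) = -170
  − (-3) · M_23   where M_23 = det([5 4 3; -3 2 1; 2 3 -5]) = -156
det = (-1)·(4)·(-154) + (+1)·(4)·(-170) + (-1)·(-3)·(-156) = -532

The determinant is -532.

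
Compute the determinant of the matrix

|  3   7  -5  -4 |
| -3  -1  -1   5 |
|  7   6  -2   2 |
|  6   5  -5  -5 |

886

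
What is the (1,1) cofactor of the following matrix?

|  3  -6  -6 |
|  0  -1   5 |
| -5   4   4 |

Delete row 1 and column 1; the remaining 2×2 submatrix is [-1 5; 4 4].
Its determinant is (-1)·4 − 5·4 = -24.
The cofactor carries sign (−1)^(1+1) = +1, so C_{1,1} = +(-24) = -24.

-24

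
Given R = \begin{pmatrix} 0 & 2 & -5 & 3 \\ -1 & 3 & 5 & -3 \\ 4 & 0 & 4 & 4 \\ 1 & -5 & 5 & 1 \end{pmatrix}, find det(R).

The determinant is 368.

Expand along row 1 (it has 1 zero):
  − (2) · M_12   where M_12 = det([-1 5 -3; 4 4 4; 1 5 1]) = -32
  + (-5) · M_13   where M_13 = det([-1 3 -3; 4 0 4; 1 -5 1]) = 40
  − (3) · M_14   where M_14 = det([-1 3 5; 4 0 4; 1 -5 5]) = -168
det = (-1)·(2)·(-32) + (+1)·(-5)·(40) + (-1)·(3)·(-168) = 368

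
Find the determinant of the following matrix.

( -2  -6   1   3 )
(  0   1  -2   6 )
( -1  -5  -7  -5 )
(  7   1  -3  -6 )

2429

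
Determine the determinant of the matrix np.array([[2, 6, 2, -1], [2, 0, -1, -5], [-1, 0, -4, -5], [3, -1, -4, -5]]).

Expand along column 2 (it has 2 zeros):
  − (6) · M_12   where M_12 = det([2 -1 -5; -1 -4 -5; 3 -4 -5]) = -60
  + (-1) · M_42   where M_42 = det([2 2 -1; 2 -1 -5; -1 -4 -5]) = 9
det = (-1)·(6)·(-60) + (+1)·(-1)·(9) = 351

The determinant is 351.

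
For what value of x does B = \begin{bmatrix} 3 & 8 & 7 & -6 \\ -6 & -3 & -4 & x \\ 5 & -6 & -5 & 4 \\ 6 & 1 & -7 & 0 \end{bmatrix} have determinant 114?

Expanding along the row containing x, det(B) is linear in x: det(B) = (468)·x + (-1290).
Set (468)·x + (-1290) = 114  ⇒  (468)·x = 1404  ⇒  x = 3.

x = 3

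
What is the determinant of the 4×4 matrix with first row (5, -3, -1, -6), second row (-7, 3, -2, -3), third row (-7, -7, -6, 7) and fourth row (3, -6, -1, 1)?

748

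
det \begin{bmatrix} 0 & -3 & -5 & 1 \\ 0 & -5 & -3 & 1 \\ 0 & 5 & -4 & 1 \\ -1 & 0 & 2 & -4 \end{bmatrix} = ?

The determinant is -18.

Expand along column 1 (it has 3 zeros):
  − (-1) · M_41   where M_41 = det([-3 -5 1; -5 -3 1; 5 -4 1]) = -18
det = (-1)·(-1)·(-18) = -18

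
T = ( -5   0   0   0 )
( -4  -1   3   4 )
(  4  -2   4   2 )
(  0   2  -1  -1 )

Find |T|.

Expand along row 1 (it has 3 zeros):
  + (-5) · M_11   where M_11 = det([-1 3 4; -2 4 2; 2 -1 -1]) = -16
det = (+1)·(-5)·(-16) = 80

The determinant is 80.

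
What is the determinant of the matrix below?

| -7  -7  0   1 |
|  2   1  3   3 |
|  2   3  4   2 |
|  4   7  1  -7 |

-222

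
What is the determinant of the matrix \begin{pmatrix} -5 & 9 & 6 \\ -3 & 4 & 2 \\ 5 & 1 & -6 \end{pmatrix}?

The determinant is -80.

Expand along column 1:
  + (-5) · |4 2; 1 -6| = (-5)·(-24 − 2) = 130
  − (-3) · |9 6; 1 -6| = −(-3)·(-54 − 6) = -180
  + 5 · |9 6; 4 2| = 5·(18 − 24) = -30
Sum: (130) + (-180) + (-30) = -80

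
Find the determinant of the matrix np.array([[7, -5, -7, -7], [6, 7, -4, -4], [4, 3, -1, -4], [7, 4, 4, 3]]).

Expand along row 1:
  + (7) · M_11   where M_11 = det([7 -4 -4; 3 -1 -4; 4 4 3]) = 127
  − (-5) · M_12   where M_12 = det([6 -4 -4; 4 -1 -4; 7 4 3]) = 146
  + (-7) · M_13   where M_13 = det([6 7 -4; 4 3 -4; 7 4 3]) = -110
  − (-7) · M_14   where M_14 = det([6 7 -4; 4 3 -1; 7 4 4]) = -45
det = (+1)·(7)·(127) + (-1)·(-5)·(146) + (+1)·(-7)·(-110) + (-1)·(-7)·(-45) = 2074

The determinant is 2074.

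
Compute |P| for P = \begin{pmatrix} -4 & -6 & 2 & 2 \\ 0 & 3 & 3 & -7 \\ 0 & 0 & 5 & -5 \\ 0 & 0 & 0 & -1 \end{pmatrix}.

P is upper triangular, so det(P) is the product of the diagonal entries:
det = (-4) · (3) · (5) · (-1) = 60

60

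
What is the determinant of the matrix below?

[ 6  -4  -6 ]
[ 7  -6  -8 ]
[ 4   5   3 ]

-10

Expand along column 1:
  + 6 · |-6 -8; 5 3| = 6·(-18 − (-40)) = 132
  − 7 · |-4 -6; 5 3| = −7·(-12 − (-30)) = -126
  + 4 · |-4 -6; -6 -8| = 4·(32 − 36) = -16
Sum: (132) + (-126) + (-16) = -10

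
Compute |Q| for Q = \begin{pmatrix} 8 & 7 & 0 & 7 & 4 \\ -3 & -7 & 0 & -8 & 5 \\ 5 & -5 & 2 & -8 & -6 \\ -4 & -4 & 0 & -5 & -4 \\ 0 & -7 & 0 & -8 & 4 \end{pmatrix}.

det(Q) = -512

Expand along column 3 (it has 4 zeros):
  + (2) · M_33   where M_33 = det([8 7 7 4; -3 -7 -8 5; -4 -4 -5 -4; 0 -7 -8 4]) = -256
det = (+1)·(2)·(-256) = -512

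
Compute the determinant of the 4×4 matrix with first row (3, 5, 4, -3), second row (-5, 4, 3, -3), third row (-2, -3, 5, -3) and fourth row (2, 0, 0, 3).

Expand along row 4 (it has 2 zeros):
  − (2) · M_41   where M_41 = det([5 4 -3; 4 3 -3; -3 5 -3]) = 27
  + (3) · M_44   where M_44 = det([3 5 4; -5 4 3; -2 -3 5]) = 274
det = (-1)·(2)·(27) + (+1)·(3)·(274) = 768

768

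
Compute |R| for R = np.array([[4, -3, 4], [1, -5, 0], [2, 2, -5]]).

Expand along column 3:
  + 4 · |1 -5; 2 2| = 4·(2 − (-10)) = 48
  + (-5) · |4 -3; 1 -5| = (-5)·(-20 − (-3)) = 85
Sum: (48) + (85) = 133

det(R) = 133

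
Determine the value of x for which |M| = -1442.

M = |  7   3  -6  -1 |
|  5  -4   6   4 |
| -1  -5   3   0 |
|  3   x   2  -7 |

-9

Expanding along the row containing x, det(M) is linear in x: det(M) = (-81)·x + (-2171).
Set (-81)·x + (-2171) = -1442  ⇒  (-81)·x = 729  ⇒  x = -9.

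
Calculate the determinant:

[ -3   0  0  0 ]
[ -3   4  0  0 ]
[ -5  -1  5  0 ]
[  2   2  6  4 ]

-240

The matrix is lower triangular, so the determinant is the product of the diagonal entries:
det = (-3) · (4) · (5) · (4) = -240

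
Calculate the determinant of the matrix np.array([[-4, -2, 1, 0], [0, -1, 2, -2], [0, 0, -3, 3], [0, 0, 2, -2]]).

0

The matrix is block upper-triangular with a 2×2 block and a 2×2 block on the diagonal, so its determinant equals the product of the determinants of the diagonal blocks.
det of the 2×2 block = 4
det of the 2×2 block = 0
det = (4)·(0) = 0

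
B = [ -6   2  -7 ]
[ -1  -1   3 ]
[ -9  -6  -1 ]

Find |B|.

Expand along column 1:
  + (-6) · |-1 3; -6 -1| = (-6)·(1 − (-18)) = -114
  − (-1) · |2 -7; -6 -1| = −(-1)·(-2 − 42) = -44
  + (-9) · |2 -7; -1 3| = (-9)·(6 − 7) = 9
Sum: (-114) + (-44) + (9) = -149

-149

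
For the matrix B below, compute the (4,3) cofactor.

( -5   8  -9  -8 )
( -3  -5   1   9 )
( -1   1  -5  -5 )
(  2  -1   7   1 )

208

Delete row 4 and column 3; the remaining 3×3 submatrix is [-5 8 -8; -3 -5 9; -1 1 -5].
Its determinant is -208.
The cofactor carries sign (−1)^(4+3) = −1, so C_{4,3} = −(-208) = 208.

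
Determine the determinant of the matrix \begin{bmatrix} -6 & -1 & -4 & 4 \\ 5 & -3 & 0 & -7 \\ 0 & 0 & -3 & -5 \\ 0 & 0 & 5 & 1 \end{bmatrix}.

The determinant is 506.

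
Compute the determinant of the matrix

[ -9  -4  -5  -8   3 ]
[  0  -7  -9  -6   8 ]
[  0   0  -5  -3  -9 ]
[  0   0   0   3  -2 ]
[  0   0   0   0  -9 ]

The matrix is upper triangular, so the determinant is the product of the diagonal entries:
det = (-9) · (-7) · (-5) · (3) · (-9) = 8505

8505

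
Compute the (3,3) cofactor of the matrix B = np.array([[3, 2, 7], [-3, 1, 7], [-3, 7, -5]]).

The cofactor is 9.

Delete row 3 and column 3; the remaining 2×2 submatrix is [3 2; -3 1].
Its determinant is 3·1 − 2·(-3) = 9.
The cofactor carries sign (−1)^(3+3) = +1, so C_{3,3} = +(9) = 9.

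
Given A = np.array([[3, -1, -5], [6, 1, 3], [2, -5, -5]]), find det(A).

Expand along column 1:
  + 3 · |1 3; -5 -5| = 3·(-5 − (-15)) = 30
  − 6 · |-1 -5; -5 -5| = −6·(5 − 25) = 120
  + 2 · |-1 -5; 1 3| = 2·(-3 − (-5)) = 4
Sum: (30) + (120) + (4) = 154

154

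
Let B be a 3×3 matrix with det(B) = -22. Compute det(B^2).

484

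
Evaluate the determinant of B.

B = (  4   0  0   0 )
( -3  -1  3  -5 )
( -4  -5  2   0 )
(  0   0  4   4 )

|B| = 608

Expand along row 1 (it has 3 zeros):
  + (4) · M_11   where M_11 = det([-1 3 -5; -5 2 0; 0 4 4]) = 152
det = (+1)·(4)·(152) = 608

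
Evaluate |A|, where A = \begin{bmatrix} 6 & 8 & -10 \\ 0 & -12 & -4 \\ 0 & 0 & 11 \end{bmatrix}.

The determinant is -792.

A is upper triangular, so det(A) is the product of the diagonal entries:
det = (6) · (-12) · (11) = -792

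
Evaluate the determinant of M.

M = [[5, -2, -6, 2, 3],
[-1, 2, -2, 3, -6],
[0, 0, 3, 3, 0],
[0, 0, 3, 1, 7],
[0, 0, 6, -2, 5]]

M is block upper-triangular with a 2×2 block and a 3×3 block on the diagonal, so its determinant equals the product of the determinants of the diagonal blocks.
det of the 2×2 block = 8
det of the 3×3 block = 138
det = (8)·(138) = 1104

1104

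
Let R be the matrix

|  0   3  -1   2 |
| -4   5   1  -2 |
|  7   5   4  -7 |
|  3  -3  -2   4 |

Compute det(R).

det(R) = 12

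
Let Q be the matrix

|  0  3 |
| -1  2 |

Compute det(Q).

The determinant is 3.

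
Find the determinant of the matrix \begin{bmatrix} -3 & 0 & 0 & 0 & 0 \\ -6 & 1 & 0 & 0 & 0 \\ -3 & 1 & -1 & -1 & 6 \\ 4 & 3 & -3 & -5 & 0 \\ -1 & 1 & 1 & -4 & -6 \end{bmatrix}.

The matrix is block lower-triangular with a 2×2 block and a 3×3 block on the diagonal, so its determinant equals the product of the determinants of the diagonal blocks.
det of the 2×2 block = -3
det of the 3×3 block = 90
det = (-3)·(90) = -270

The determinant is -270.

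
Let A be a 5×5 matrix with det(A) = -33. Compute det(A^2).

det(A^2) = (det A)^2 = (-33)^2 = 1089

1089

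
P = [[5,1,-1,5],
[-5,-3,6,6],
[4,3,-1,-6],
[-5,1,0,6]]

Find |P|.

Expand along row 4 (it has 1 zero):
  − (-5) · M_41   where M_41 = det([1 -1 5; -3 6 6; 3 -1 -6]) = -105
  + (1) · M_42   where M_42 = det([5 -1 5; -5 6 6; 4 -1 -6]) = -239
  + (6) · M_44   where M_44 = det([5 1 -1; -5 -3 6; 4 3 -1]) = -53
det = (-1)·(-5)·(-105) + (+1)·(1)·(-239) + (+1)·(6)·(-53) = -1082

-1082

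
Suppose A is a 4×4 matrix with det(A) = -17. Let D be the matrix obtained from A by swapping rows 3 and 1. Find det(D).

|D| = 17

Swapping two rows multiplies the determinant by −1.
det(D) = (-1)·(-17) = 17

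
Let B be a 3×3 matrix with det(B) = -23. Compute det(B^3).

-12167

det(B^3) = (det B)^3 = (-23)^3 = -12167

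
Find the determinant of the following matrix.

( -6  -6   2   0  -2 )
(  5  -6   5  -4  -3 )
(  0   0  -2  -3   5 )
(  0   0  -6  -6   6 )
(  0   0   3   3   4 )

The matrix is block upper-triangular with a 2×2 block and a 3×3 block on the diagonal, so its determinant equals the product of the determinants of the diagonal blocks.
det of the 2×2 block = 66
det of the 3×3 block = -42
det = (66)·(-42) = -2772

The determinant is -2772.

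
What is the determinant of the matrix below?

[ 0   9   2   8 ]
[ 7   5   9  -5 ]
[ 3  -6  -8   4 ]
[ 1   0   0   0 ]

Expand along row 4 (it has 3 zeros):
  − (1) · M_41   where M_41 = det([9 2 8; 5 9 -5; -6 -8 4]) = 96
det = (-1)·(1)·(96) = -96

-96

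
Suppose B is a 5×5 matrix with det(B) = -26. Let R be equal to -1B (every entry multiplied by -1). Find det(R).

26

For a 5×5 matrix, det(-1B) = (-1)^5·det(B) = -1·det(B).
det(R) = (-1)·(-26) = 26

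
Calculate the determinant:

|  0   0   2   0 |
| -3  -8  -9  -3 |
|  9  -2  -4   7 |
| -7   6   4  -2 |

The determinant is 484.

Expand along row 1 (it has 3 zeros):
  + (2) · M_13   where M_13 = det([-3 -8 -3; 9 -2 7; -7 6 -2]) = 242
det = (+1)·(2)·(242) = 484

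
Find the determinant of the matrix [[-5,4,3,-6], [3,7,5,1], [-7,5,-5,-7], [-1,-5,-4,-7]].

The determinant is -3074.

Expand along row 1:
  + (-5) · M_11   where M_11 = det([7 5 1; 5 -5 -7; -5 -4 -7]) = 354
  − (4) · M_12   where M_12 = det([3 5 1; -7 -5 -7; -1 -4 -7]) = -166
  + (3) · M_13   where M_13 = det([3 7 1; -7 5 -7; -1 -5 -7]) = -464
  − (-6) · M_14   where M_14 = det([3 7 5; -7 5 -5; -1 -5 -4]) = -96
det = (+1)·(-5)·(354) + (-1)·(4)·(-166) + (+1)·(3)·(-464) + (-1)·(-6)·(-96) = -3074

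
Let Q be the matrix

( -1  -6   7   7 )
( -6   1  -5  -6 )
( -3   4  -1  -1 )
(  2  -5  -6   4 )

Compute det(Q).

-2398

Expand along row 1:
  + (-1) · M_11   where M_11 = det([1 -5 -6; 4 -1 -1; -5 -6 4]) = 219
  − (-6) · M_12   where M_12 = det([-6 -5 -6; -3 -1 -1; 2 -6 4]) = -110
  + (7) · M_13   where M_13 = det([-6 1 -6; -3 4 -1; 2 -5 4]) = -98
  − (7) · M_14   where M_14 = det([-6 1 -5; -3 4 -1; 2 -5 -6]) = 119
det = (+1)·(-1)·(219) + (-1)·(-6)·(-110) + (+1)·(7)·(-98) + (-1)·(7)·(119) = -2398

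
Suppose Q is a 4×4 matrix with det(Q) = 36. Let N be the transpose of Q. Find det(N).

36

det(Qᵀ) = det(Q).
det(N) = (1)·(36) = 36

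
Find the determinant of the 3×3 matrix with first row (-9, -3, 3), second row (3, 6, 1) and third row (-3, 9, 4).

45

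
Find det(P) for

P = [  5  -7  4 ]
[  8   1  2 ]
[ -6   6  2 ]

Expand along row 1:
  + 5 · |1 2; 6 2| = 5·(2 − 12) = -50
  − (-7) · |8 2; -6 2| = −(-7)·(16 − (-12)) = 196
  + 4 · |8 1; -6 6| = 4·(48 − (-6)) = 216
Sum: (-50) + (196) + (216) = 362

362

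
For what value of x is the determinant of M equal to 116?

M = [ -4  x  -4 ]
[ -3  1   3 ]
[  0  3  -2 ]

-6

Expanding along the column containing x, det(M) is linear in x: det(M) = (-6)·x + (80).
Set (-6)·x + (80) = 116  ⇒  (-6)·x = 36  ⇒  x = -6.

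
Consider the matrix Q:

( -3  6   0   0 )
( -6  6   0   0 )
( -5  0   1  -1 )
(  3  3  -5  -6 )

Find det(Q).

-198

Q is block lower-triangular with a 2×2 block and a 2×2 block on the diagonal, so its determinant equals the product of the determinants of the diagonal blocks.
det of the 2×2 block = 18
det of the 2×2 block = -11
det = (18)·(-11) = -198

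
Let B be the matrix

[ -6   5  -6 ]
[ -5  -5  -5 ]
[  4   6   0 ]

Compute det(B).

Expand along column 3:
  + (-6) · |-5 -5; 4 6| = (-6)·(-30 − (-20)) = 60
  − (-5) · |-6 5; 4 6| = −(-5)·(-36 − 20) = -280
Sum: (60) + (-280) = -220

-220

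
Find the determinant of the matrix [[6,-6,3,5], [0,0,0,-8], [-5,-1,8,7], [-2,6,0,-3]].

2304

Expand along row 2 (it has 3 zeros):
  + (-8) · M_24   where M_24 = det([6 -6 3; -5 -1 8; -2 6 0]) = -288
det = (+1)·(-8)·(-288) = 2304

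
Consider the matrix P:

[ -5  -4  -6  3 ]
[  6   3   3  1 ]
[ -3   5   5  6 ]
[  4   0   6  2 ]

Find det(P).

Expand along row 4 (it has 1 zero):
  − (4) · M_41   where M_41 = det([-4 -6 3; 3 3 1; 5 5 6]) = 26
  − (6) · M_43   where M_43 = det([-5 -4 3; 6 3 1; -3 5 6]) = 208
  + (2) · M_44   where M_44 = det([-5 -4 -6; 6 3 3; -3 5 5]) = -78
det = (-1)·(4)·(26) + (-1)·(6)·(208) + (+1)·(2)·(-78) = -1508

The determinant is -1508.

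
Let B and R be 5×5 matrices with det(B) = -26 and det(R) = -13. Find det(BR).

|BR| = 338

det(BR) = det(B)·det(R) = (-26)·(-13) = 338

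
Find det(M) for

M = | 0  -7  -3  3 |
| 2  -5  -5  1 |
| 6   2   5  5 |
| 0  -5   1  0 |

Expand along row 4 (it has 2 zeros):
  + (-5) · M_42   where M_42 = det([0 -3 3; 2 -5 1; 6 5 5]) = 132
  − (1) · M_43   where M_43 = det([0 -7 3; 2 -5 1; 6 2 5]) = 130
det = (+1)·(-5)·(132) + (-1)·(1)·(130) = -790

|M| = -790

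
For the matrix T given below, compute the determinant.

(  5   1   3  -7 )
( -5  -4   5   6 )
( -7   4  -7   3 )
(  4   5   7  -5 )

Expand along row 1:
  + (5) · M_11   where M_11 = det([-4 5 6; 4 -7 3; 5 7 -5]) = 497
  − (1) · M_12   where M_12 = det([-5 5 6; -7 -7 3; 4 7 -5]) = -311
  + (3) · M_13   where M_13 = det([-5 -4 6; -7 4 3; 4 5 -5]) = -39
  − (-7) · M_14   where M_14 = det([-5 -4 5; -7 4 -7; 4 5 7]) = -654
det = (+1)·(5)·(497) + (-1)·(1)·(-311) + (+1)·(3)·(-39) + (-1)·(-7)·(-654) = -1899

The determinant is -1899.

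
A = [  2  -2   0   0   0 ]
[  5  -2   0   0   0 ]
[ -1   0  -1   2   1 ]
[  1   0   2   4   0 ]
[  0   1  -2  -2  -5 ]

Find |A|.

A is block lower-triangular with a 2×2 block and a 3×3 block on the diagonal, so its determinant equals the product of the determinants of the diagonal blocks.
det of the 2×2 block = 6
det of the 3×3 block = 44
det = (6)·(44) = 264

det(A) = 264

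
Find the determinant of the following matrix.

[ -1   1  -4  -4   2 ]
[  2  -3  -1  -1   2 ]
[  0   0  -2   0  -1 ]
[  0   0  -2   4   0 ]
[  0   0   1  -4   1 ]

-12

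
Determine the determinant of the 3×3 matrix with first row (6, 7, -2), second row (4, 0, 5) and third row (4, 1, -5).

Expand along column 2:
  − 7 · |4 5; 4 -5| = −7·(-20 − 20) = 280
  − 1 · |6 -2; 4 5| = −1·(30 − (-8)) = -38
Sum: (280) + (-38) = 242

242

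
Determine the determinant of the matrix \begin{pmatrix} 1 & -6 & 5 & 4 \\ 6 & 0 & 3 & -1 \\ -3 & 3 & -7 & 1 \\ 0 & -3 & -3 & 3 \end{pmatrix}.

Expand along row 2 (it has 1 zero):
  − (6) · M_21   where M_21 = det([-6 5 4; 3 -7 1; -3 -3 3]) = -72
  − (3) · M_23   where M_23 = det([1 -6 4; -3 3 1; 0 -3 3]) = -6
  + (-1) · M_24   where M_24 = det([1 -6 5; -3 3 -7; 0 -3 -3]) = 69
det = (-1)·(6)·(-72) + (-1)·(3)·(-6) + (+1)·(-1)·(69) = 381

381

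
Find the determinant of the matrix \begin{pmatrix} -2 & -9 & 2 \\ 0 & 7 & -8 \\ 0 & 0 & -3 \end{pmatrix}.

The determinant is 42.

The matrix is upper triangular, so the determinant is the product of the diagonal entries:
det = (-2) · (7) · (-3) = 42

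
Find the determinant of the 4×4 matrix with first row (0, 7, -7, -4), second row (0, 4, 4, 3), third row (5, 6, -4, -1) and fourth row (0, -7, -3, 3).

1570

Expand along column 1 (it has 3 zeros):
  + (5) · M_31   where M_31 = det([7 -7 -4; 4 4 3; -7 -3 3]) = 314
det = (+1)·(5)·(314) = 1570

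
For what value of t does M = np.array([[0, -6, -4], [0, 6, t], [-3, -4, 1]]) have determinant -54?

t = 1

Expanding along the row containing t, det(M) is linear in t: det(M) = (18)·t + (-72).
Set (18)·t + (-72) = -54  ⇒  (18)·t = 18  ⇒  t = 1.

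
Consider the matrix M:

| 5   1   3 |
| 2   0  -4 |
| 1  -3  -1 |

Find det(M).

Expand along column 2:
  − 1 · |2 -4; 1 -1| = −1·(-2 − (-4)) = -2
  − (-3) · |5 3; 2 -4| = −(-3)·(-20 − 6) = -78
Sum: (-2) + (-78) = -80

det(M) = -80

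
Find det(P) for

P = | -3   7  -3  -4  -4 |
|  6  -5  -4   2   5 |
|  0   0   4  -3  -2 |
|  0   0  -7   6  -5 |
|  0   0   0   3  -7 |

det(P) = -2187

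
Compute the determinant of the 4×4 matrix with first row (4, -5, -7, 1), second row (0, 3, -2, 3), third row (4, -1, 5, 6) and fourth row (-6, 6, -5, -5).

Expand along row 2 (it has 1 zero):
  + (3) · M_22   where M_22 = det([4 -7 1; 4 5 6; -6 -5 -5]) = 142
  − (-2) · M_23   where M_23 = det([4 -5 1; 4 -1 6; -6 6 -5]) = -26
  + (3) · M_24   where M_24 = det([4 -5 -7; 4 -1 5; -6 6 -5]) = -176
det = (+1)·(3)·(142) + (-1)·(-2)·(-26) + (+1)·(3)·(-176) = -154

-154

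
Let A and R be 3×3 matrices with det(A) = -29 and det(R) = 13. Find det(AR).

det(AR) = det(A)·det(R) = (-29)·(13) = -377

The determinant is -377.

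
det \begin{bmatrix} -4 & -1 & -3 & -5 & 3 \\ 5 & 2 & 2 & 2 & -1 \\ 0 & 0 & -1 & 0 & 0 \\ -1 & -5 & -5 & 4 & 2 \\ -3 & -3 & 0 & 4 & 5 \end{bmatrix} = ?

Expand along row 3 (it has 4 zeros):
  + (-1) · M_33   where M_33 = det([-4 -1 -5 3; 5 2 2 -1; -1 -5 4 2; -3 -3 4 5]) = 435
det = (+1)·(-1)·(435) = -435

-435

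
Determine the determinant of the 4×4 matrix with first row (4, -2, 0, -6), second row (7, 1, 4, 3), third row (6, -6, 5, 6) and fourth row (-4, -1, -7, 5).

2976

Expand along row 1 (it has 1 zero):
  + (4) · M_11   where M_11 = det([1 4 3; -6 5 6; -1 -7 5]) = 304
  − (-2) · M_12   where M_12 = det([7 4 3; 6 5 6; -4 -7 5]) = 187
  − (-6) · M_14   where M_14 = det([7 1 4; 6 -6 5; -4 -1 -7]) = 231
det = (+1)·(4)·(304) + (-1)·(-2)·(187) + (-1)·(-6)·(231) = 2976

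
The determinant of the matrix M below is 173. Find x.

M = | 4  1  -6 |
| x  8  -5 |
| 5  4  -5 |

Expanding along the row containing x, det(M) is linear in x: det(M) = (-19)·x + (135).
Set (-19)·x + (135) = 173  ⇒  (-19)·x = 38  ⇒  x = -2.

x = -2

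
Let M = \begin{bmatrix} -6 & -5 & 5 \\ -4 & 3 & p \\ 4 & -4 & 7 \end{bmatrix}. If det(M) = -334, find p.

Expanding along the row containing p, det(M) is linear in p: det(M) = (-44)·p + (-246).
Set (-44)·p + (-246) = -334  ⇒  (-44)·p = -88  ⇒  p = 2.

2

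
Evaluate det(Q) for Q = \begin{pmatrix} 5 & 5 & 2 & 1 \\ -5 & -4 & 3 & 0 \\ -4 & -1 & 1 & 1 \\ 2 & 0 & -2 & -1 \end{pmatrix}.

Expand along row 2 (it has 1 zero):
  − (-5) · M_21   where M_21 = det([5 2 1; -1 1 1; 0 -2 -1]) = 5
  + (-4) · M_22   where M_22 = det([5 2 1; -4 1 1; 2 -2 -1]) = 7
  − (3) · M_23   where M_23 = det([5 5 1; -4 -1 1; 2 0 -1]) = -3
det = (-1)·(-5)·(5) + (+1)·(-4)·(7) + (-1)·(3)·(-3) = 6

|Q| = 6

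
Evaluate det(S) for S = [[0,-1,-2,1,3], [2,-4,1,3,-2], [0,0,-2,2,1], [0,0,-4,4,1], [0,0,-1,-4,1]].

det(S) = 20

S is block upper-triangular with a 2×2 block and a 3×3 block on the diagonal, so its determinant equals the product of the determinants of the diagonal blocks.
det of the 2×2 block = 2
det of the 3×3 block = 10
det = (2)·(10) = 20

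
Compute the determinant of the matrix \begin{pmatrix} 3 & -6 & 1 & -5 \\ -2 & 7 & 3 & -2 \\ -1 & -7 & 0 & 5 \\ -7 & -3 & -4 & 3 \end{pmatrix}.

Expand along row 3 (it has 1 zero):
  + (-1) · M_31   where M_31 = det([-6 1 -5; 7 3 -2; -3 -4 3]) = 74
  − (-7) · M_32   where M_32 = det([3 1 -5; -2 3 -2; -7 -4 3]) = -122
  − (5) · M_34   where M_34 = det([3 -6 1; -2 7 3; -7 -3 -4]) = 172
det = (+1)·(-1)·(74) + (-1)·(-7)·(-122) + (-1)·(5)·(172) = -1788

The determinant is -1788.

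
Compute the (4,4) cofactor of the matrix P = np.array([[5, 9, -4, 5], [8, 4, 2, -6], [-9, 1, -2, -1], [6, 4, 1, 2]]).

Delete row 4 and column 4; the remaining 3×3 submatrix is [5 9 -4; 8 4 2; -9 1 -2].
Its determinant is -244.
The cofactor carries sign (−1)^(4+4) = +1, so C_{4,4} = +(-244) = -244.

-244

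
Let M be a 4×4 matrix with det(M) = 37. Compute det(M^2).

det(M^2) = (det M)^2 = (37)^2 = 1369

1369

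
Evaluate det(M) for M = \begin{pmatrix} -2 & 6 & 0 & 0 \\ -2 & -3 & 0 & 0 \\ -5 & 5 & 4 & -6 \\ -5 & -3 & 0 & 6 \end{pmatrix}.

M is block lower-triangular with a 2×2 block and a 2×2 block on the diagonal, so its determinant equals the product of the determinants of the diagonal blocks.
det of the 2×2 block = 18
det of the 2×2 block = 24
det = (18)·(24) = 432

det(M) = 432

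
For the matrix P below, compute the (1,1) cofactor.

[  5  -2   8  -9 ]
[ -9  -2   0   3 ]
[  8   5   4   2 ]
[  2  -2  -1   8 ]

The cofactor is -59.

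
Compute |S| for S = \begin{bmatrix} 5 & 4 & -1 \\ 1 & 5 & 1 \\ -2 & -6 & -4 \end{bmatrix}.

Expand along column 1:
  + 5 · |5 1; -6 -4| = 5·(-20 − (-6)) = -70
  − 1 · |4 -1; -6 -4| = −1·(-16 − 6) = 22
  + (-2) · |4 -1; 5 1| = (-2)·(4 − (-5)) = -18
Sum: (-70) + (22) + (-18) = -66

-66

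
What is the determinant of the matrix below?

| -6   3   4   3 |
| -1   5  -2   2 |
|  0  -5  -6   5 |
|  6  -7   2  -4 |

Expand along row 3 (it has 1 zero):
  − (-5) · M_32   where M_32 = det([-6 4 3; -1 -2 2; 6 2 -4]) = 38
  + (-6) · M_33   where M_33 = det([-6 3 3; -1 5 2; 6 -7 -4]) = -9
  − (5) · M_34   where M_34 = det([-6 3 4; -1 5 -2; 6 -7 2]) = -98
det = (-1)·(-5)·(38) + (+1)·(-6)·(-9) + (-1)·(5)·(-98) = 734

734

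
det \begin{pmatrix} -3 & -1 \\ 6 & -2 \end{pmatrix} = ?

12

det = (-3)·(-2) − (-1)·6 = 6 − (-6) = 12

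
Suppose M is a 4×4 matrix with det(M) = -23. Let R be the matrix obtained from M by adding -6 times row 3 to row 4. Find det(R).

Adding a multiple of one row to another leaves the determinant unchanged.
det(R) = (1)·(-23) = -23

-23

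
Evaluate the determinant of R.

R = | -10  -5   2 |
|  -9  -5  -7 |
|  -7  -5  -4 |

105

Expand along row 1:
  + (-10) · |-5 -7; -5 -4| = (-10)·(20 − 35) = 150
  − (-5) · |-9 -7; -7 -4| = −(-5)·(36 − 49) = -65
  + 2 · |-9 -5; -7 -5| = 2·(45 − 35) = 20
Sum: (150) + (-65) + (20) = 105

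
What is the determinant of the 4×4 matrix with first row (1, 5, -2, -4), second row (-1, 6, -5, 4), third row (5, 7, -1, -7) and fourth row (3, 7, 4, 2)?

-1080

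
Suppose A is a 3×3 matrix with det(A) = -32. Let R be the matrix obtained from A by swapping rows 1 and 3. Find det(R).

Swapping two rows multiplies the determinant by −1.
det(R) = (-1)·(-32) = 32

The determinant is 32.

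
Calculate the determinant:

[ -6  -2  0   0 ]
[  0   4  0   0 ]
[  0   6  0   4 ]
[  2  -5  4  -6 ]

The matrix is block lower-triangular with a 2×2 block and a 2×2 block on the diagonal, so its determinant equals the product of the determinants of the diagonal blocks.
det of the 2×2 block = -24
det of the 2×2 block = -16
det = (-24)·(-16) = 384

384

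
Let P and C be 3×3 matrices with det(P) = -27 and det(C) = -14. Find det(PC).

The determinant is 378.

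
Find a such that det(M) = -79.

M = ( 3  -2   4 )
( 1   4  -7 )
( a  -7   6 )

-6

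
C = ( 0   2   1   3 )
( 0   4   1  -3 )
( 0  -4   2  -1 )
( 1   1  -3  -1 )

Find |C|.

Expand along column 1 (it has 3 zeros):
  − (1) · M_41   where M_41 = det([2 1 3; 4 1 -3; -4 2 -1]) = 62
det = (-1)·(1)·(62) = -62

-62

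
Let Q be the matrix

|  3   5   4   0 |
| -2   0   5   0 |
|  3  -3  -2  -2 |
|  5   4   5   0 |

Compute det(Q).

166

Expand along column 4 (it has 3 zeros):
  − (-2) · M_34   where M_34 = det([3 5 4; -2 0 5; 5 4 5]) = 83
det = (-1)·(-2)·(83) = 166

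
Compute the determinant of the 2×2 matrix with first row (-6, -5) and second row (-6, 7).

The determinant is -72.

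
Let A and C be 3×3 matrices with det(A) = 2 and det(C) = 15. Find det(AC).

det(AC) = 30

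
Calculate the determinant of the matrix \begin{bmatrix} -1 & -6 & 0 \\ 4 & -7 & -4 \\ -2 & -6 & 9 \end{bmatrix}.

Expand along column 3:
  − (-4) · |-1 -6; -2 -6| = −(-4)·(6 − 12) = -24
  + 9 · |-1 -6; 4 -7| = 9·(7 − (-24)) = 279
Sum: (-24) + (279) = 255

255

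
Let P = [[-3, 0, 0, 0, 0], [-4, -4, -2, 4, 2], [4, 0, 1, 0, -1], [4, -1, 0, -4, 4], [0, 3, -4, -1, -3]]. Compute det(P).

324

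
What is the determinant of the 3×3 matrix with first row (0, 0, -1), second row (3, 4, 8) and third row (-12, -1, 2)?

-45

Expand along row 1:
  + (-1) · |3 4; -12 -1| = (-1)·(-3 − (-48)) = -45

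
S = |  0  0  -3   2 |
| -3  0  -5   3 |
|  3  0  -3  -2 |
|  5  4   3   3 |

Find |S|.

det(S) = 156

Expand along column 2 (it has 3 zeros):
  + (4) · M_42   where M_42 = det([0 -3 2; -3 -5 3; 3 -3 -2]) = 39
det = (+1)·(4)·(39) = 156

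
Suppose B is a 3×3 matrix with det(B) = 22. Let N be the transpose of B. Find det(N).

22

det(Bᵀ) = det(B).
det(N) = (1)·(22) = 22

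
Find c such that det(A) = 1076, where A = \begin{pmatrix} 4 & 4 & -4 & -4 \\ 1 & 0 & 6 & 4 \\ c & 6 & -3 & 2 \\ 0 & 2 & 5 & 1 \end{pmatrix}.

c = -9

Expanding along the row containing c, det(A) is linear in c: det(A) = (-40)·c + (716).
Set (-40)·c + (716) = 1076  ⇒  (-40)·c = 360  ⇒  c = -9.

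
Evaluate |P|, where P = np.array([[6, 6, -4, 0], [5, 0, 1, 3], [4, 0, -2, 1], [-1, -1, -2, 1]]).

|P| = 196

Expand along column 2 (it has 2 zeros):
  − (6) · M_12   where M_12 = det([5 1 3; 4 -2 1; -1 -2 1]) = -35
  + (-1) · M_42   where M_42 = det([6 -4 0; 5 1 3; 4 -2 1]) = 14
det = (-1)·(6)·(-35) + (+1)·(-1)·(14) = 196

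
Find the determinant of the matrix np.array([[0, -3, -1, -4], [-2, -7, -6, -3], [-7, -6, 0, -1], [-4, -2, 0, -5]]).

Expand along column 3 (it has 2 zeros):
  + (-1) · M_13   where M_13 = det([-2 -7 -3; -7 -6 -1; -4 -2 -5]) = 191
  − (-6) · M_23   where M_23 = det([0 -3 -4; -7 -6 -1; -4 -2 -5]) = 133
det = (+1)·(-1)·(191) + (-1)·(-6)·(133) = 607

607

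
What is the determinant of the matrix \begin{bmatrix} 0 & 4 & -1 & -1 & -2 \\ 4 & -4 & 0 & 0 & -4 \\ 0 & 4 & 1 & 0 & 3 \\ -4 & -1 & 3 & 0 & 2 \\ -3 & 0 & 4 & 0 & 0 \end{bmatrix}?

-184

Expand along column 4 (it has 4 zeros):
  − (-1) · M_14   where M_14 = det([4 -4 0 -4; 0 4 1 3; -4 -1 3 2; -3 0 4 0]) = -184
det = (-1)·(-1)·(-184) = -184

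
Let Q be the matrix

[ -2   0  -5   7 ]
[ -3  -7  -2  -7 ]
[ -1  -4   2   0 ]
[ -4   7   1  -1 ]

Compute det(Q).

|Q| = -2119

Expand along row 1 (it has 1 zero):
  + (-2) · M_11   where M_11 = det([-7 -2 -7; -4 2 0; 7 1 -1]) = 148
  + (-5) · M_13   where M_13 = det([-3 -7 -7; -1 -4 0; -4 7 -1]) = 156
  − (7) · M_14   where M_14 = det([-3 -7 -2; -1 -4 2; -4 7 1]) = 149
det = (+1)·(-2)·(148) + (+1)·(-5)·(156) + (-1)·(7)·(149) = -2119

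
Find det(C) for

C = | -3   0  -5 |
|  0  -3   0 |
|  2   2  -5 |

The determinant is -75.

Expand along row 2:
  + (-3) · |-3 -5; 2 -5| = (-3)·(15 − (-10)) = -75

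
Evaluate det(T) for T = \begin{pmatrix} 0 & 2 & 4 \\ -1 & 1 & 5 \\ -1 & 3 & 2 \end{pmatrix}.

Expand along column 1:
  − (-1) · |2 4; 3 2| = −(-1)·(4 − 12) = -8
  + (-1) · |2 4; 1 5| = (-1)·(10 − 4) = -6
Sum: (-8) + (-6) = -14

-14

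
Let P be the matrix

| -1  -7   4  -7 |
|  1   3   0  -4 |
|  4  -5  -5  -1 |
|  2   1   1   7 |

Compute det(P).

Expand along row 2 (it has 1 zero):
  − (1) · M_21   where M_21 = det([-7 4 -7; -5 -5 -1; 1 1 7]) = 374
  + (3) · M_22   where M_22 = det([-1 4 -7; 4 -5 -1; 2 1 7]) = -184
  + (-4) · M_24   where M_24 = det([-1 -7 4; 4 -5 -5; 2 1 1]) = 154
det = (-1)·(1)·(374) + (+1)·(3)·(-184) + (+1)·(-4)·(154) = -1542

-1542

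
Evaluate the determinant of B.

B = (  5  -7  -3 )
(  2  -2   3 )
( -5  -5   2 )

|B| = 248

Expand along row 1:
  + 5 · |-2 3; -5 2| = 5·(-4 − (-15)) = 55
  − (-7) · |2 3; -5 2| = −(-7)·(4 − (-15)) = 133
  + (-3) · |2 -2; -5 -5| = (-3)·(-10 − 10) = 60
Sum: (55) + (133) + (60) = 248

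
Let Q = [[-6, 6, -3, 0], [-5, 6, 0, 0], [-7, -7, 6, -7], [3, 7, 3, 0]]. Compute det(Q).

Expand along column 4 (it has 3 zeros):
  − (-7) · M_34   where M_34 = det([-6 6 -3; -5 6 0; 3 7 3]) = 141
det = (-1)·(-7)·(141) = 987

det(Q) = 987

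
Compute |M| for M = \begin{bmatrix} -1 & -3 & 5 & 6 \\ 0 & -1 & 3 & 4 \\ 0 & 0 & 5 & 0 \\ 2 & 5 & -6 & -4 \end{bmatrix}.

Expand along row 3 (it has 3 zeros):
  + (5) · M_33   where M_33 = det([-1 -3 6; 0 -1 4; 2 5 -4]) = 4
det = (+1)·(5)·(4) = 20

20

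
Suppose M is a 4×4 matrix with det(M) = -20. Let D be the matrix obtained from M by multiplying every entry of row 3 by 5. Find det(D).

The determinant is -100.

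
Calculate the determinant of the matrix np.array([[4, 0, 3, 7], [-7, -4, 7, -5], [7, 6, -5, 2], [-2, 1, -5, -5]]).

Expand along row 1 (it has 1 zero):
  + (4) · M_11   where M_11 = det([-4 7 -5; 6 -5 2; 1 -5 -5]) = 209
  + (3) · M_13   where M_13 = det([-7 -4 -5; 7 6 2; -2 1 -5]) = 5
  − (7) · M_14   where M_14 = det([-7 -4 7; 7 6 -5; -2 1 -5]) = 128
det = (+1)·(4)·(209) + (+1)·(3)·(5) + (-1)·(7)·(128) = -45

-45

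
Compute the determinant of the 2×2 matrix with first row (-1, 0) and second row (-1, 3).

-3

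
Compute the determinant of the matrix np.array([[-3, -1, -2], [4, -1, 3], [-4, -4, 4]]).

44

Expand along column 1:
  + (-3) · |-1 3; -4 4| = (-3)·(-4 − (-12)) = -24
  − 4 · |-1 -2; -4 4| = −4·(-4 − 8) = 48
  + (-4) · |-1 -2; -1 3| = (-4)·(-3 − 2) = 20
Sum: (-24) + (48) + (20) = 44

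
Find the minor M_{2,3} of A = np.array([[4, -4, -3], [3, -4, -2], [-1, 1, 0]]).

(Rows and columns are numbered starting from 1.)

0

Delete row 2 and column 3; the remaining 2×2 submatrix is [4 -4; -1 1].
Its determinant is 4·1 − (-4)·(-1) = 0.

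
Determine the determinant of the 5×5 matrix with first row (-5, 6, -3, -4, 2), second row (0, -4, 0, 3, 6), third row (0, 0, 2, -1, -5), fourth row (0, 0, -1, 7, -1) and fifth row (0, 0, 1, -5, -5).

The determinant is -1280.

The matrix is block upper-triangular with a 2×2 block and a 3×3 block on the diagonal, so its determinant equals the product of the determinants of the diagonal blocks.
det of the 2×2 block = 20
det of the 3×3 block = -64
det = (20)·(-64) = -1280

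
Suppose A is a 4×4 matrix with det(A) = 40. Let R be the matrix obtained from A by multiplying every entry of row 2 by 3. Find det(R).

Scaling one row by 3 multiplies the determinant by 3.
det(R) = (3)·(40) = 120

|R| = 120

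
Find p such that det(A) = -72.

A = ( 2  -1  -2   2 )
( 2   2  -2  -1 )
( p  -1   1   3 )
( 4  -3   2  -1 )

Expanding along the column containing p, det(A) is linear in p: det(A) = (-18)·p + (-108).
Set (-18)·p + (-108) = -72  ⇒  (-18)·p = 36  ⇒  p = -2.

-2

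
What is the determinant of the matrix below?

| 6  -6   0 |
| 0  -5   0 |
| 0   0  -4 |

The determinant is 120.

The matrix is upper triangular, so the determinant is the product of the diagonal entries:
det = (6) · (-5) · (-4) = 120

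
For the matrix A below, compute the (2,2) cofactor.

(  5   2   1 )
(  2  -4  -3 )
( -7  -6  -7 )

Delete row 2 and column 2; the remaining 2×2 submatrix is [5 1; -7 -7].
Its determinant is 5·(-7) − 1·(-7) = -28.
The cofactor carries sign (−1)^(2+2) = +1, so C_{2,2} = +(-28) = -28.

-28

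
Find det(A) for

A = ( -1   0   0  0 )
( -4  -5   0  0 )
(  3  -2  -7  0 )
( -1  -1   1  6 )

-210

A is lower triangular, so det(A) is the product of the diagonal entries:
det = (-1) · (-5) · (-7) · (6) = -210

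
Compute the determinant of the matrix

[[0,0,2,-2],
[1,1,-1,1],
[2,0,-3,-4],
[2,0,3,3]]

-52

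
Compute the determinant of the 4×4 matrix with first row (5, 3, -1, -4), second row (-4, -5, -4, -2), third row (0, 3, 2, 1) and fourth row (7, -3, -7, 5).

Expand along row 3 (it has 1 zero):
  − (3) · M_32   where M_32 = det([5 -1 -4; -4 -4 -2; 7 -7 5]) = -400
  + (2) · M_33   where M_33 = det([5 3 -4; -4 -5 -2; 7 -3 5]) = -325
  − (1) · M_34   where M_34 = det([5 3 -1; -4 -5 -4; 7 -3 -7]) = -100
det = (-1)·(3)·(-400) + (+1)·(2)·(-325) + (-1)·(1)·(-100) = 650

650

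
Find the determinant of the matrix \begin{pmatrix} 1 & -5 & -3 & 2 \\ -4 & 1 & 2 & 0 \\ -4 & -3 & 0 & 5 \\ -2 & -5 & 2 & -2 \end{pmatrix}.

254

Expand along row 2 (it has 1 zero):
  − (-4) · M_21   where M_21 = det([-5 -3 2; -3 0 5; -5 2 -2]) = 131
  + (1) · M_22   where M_22 = det([1 -3 2; -4 0 5; -2 2 -2]) = 28
  − (2) · M_23   where M_23 = det([1 -5 2; -4 -3 5; -2 -5 -2]) = 149
det = (-1)·(-4)·(131) + (+1)·(1)·(28) + (-1)·(2)·(149) = 254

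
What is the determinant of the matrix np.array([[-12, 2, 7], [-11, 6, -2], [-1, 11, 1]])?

Expand along row 1:
  + (-12) · |6 -2; 11 1| = (-12)·(6 − (-22)) = -336
  − 2 · |-11 -2; -1 1| = −2·(-11 − 2) = 26
  + 7 · |-11 6; -1 11| = 7·(-121 − (-6)) = -805
Sum: (-336) + (26) + (-805) = -1115

-1115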